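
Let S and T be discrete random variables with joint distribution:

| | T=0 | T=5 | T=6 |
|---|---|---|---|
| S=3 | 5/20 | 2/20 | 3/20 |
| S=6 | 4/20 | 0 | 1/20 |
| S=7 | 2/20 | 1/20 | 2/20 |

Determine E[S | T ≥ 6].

29/6

P(T ≥ 6) = 3/10.
Σ S·P over the event = 3·(3/20) + 6·(1/20) + 7·(2/20) = 29/20.
E[S | T ≥ 6] = (29/20) / (3/10) = 29/6.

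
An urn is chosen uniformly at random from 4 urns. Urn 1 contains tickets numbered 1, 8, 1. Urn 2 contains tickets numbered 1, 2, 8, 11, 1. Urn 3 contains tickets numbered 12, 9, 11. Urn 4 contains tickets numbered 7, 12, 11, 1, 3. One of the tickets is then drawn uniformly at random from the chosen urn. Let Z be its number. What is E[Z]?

127/20

E[Z | urn 1] = (1+8+1)/3 = 10/3.
E[Z | urn 2] = (1+2+8+11+1)/5 = 23/5.
E[Z | urn 3] = (12+9+11)/3 = 32/3.
E[Z | urn 4] = (7+12+11+1+3)/5 = 34/5.
By the law of total expectation,
E[Z] = (1/4)·(10/3) + (1/4)·(23/5) + (1/4)·(32/3) + (1/4)·(34/5) = 127/20.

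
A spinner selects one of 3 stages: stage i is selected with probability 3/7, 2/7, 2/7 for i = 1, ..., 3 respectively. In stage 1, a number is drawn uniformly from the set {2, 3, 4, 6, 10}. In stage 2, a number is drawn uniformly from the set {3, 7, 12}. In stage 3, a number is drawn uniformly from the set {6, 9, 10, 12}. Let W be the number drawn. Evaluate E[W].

E[W | stage 1] = (2+3+4+6+10)/5 = 5.
E[W | stage 2] = (3+7+12)/3 = 22/3.
E[W | stage 3] = (6+9+10+12)/4 = 37/4.
E[W] = (3/7)·(5) + (2/7)·(22/3) + (2/7)·(37/4) = 289/42.

289/42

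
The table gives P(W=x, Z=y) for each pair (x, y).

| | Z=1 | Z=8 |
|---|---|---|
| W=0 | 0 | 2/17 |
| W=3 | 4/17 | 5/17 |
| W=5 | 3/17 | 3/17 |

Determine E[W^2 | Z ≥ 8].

12

P(Z ≥ 8) = 10/17.
Σ W^2·P over the event = 0·(2/17) + 9·(5/17) + 25·(3/17) = 120/17.
E[W^2 | Z ≥ 8] = (120/17) / (10/17) = 12.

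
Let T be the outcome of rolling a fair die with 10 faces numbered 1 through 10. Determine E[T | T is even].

Given T is even, T is equally likely to be any of {2, 4, 6, 8, 10}.
E[T | T is even] = (2 + 4 + 6 + 8 + 10) / 5 = 6.

6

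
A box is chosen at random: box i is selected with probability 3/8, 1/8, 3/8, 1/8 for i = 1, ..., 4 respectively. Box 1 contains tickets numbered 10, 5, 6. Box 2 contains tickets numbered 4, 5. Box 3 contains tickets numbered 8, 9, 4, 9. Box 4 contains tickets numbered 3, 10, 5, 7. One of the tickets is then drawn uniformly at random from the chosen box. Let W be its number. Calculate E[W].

217/32

E[W | box 1] = (10+5+6)/3 = 7.
E[W | box 2] = (4+5)/2 = 9/2.
E[W | box 3] = (8+9+4+9)/4 = 15/2.
E[W | box 4] = (3+10+5+7)/4 = 25/4.
E[W] = (3/8)·(7) + (1/8)·(9/2) + (3/8)·(15/2) + (1/8)·(25/4) = 217/32.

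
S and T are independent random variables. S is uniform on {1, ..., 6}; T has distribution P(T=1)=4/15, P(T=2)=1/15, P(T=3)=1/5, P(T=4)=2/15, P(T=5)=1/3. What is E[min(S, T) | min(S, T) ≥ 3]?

P(min(S, T) ≥ 3) = 4/9.
Summing min(S,T)·P(x,y) over outcomes with min(S, T) ≥ 3 gives 151/90.
E[min(S, T) | min(S, T) ≥ 3] = (151/90) / (4/9) = 151/40.

151/40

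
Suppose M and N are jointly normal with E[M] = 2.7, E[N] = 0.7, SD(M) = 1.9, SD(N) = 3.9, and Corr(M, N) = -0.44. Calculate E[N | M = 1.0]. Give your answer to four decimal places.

For a bivariate normal, E[N | M=x] = μ_N + ρ·(σ_N/σ_M)·(x − μ_M).
E[N | M=1.0] = 0.7 + (-0.44)·(3.9/1.9)·(1.0 − (2.7)) = 0.7 + (-0.90316)·(-1.7) = 2.2354.

2.2354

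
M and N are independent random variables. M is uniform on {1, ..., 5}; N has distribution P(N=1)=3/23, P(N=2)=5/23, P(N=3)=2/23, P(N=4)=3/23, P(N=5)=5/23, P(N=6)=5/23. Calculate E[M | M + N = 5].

34/13

P(M + N = 5) = 13/115.
Summing M·P(x,y) over outcomes with M + N = 5 gives 34/115.
E[M | M + N = 5] = (34/115) / (13/115) = 34/13.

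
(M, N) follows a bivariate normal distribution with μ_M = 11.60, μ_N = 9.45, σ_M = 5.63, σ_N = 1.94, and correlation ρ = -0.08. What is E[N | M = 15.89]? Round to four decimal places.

E[N | M=x] = μ_N + ρ(σ_N/σ_M)(x − μ_M) for jointly normal variables.
E[N | M=15.89] = 9.45 + (-0.08)·(1.94/5.63)·(15.89 − (11.60)) = 9.45 + (-0.027567)·(4.29) = 9.3317.

9.3317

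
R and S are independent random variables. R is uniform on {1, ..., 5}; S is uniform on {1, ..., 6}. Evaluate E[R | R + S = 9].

Outcomes with R + S = 9: (3,6), (4,5), (5,4), each with probability 1/30.
E[R | R + S = 9] = (3 + 4 + 5) / 3 = 4.

4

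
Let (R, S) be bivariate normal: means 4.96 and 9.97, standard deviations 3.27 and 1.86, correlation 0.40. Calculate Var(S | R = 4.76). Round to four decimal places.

The conditional variance in a bivariate normal is σ_S²(1 − ρ²), independent of x.
Var(S | R=4.76) = (1.86)²·(1 − (0.40)²) = 3.4596·0.84 = 2.9061.

2.9061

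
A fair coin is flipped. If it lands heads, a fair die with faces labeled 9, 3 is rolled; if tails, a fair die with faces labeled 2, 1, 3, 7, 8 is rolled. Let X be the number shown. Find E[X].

51/10

E[X | heads] = (9+3)/2 = 6.
E[X | tails] = (2+1+3+7+8)/5 = 21/5.
E[X] = (1/2)·(6) + (1/2)·(21/5) = 51/10.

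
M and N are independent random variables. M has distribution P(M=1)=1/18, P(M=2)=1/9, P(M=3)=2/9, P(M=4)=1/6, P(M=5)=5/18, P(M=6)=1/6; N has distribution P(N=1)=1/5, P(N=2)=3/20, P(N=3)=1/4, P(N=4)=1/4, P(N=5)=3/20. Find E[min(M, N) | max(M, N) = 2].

23/17

P(max(M, N) = 2) = 17/360.
Summing min(M,N)·P(x,y) over outcomes with max(M, N) = 2 gives 23/360.
E[min(M, N) | max(M, N) = 2] = (23/360) / (17/360) = 23/17.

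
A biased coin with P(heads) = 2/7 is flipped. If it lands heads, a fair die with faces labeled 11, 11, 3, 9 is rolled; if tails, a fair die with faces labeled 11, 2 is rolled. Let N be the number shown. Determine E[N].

E[N | heads] = (11+11+3+9)/4 = 17/2.
E[N | tails] = (11+2)/2 = 13/2.
E[N] = (2/7)·(17/2) + (5/7)·(13/2) = 99/14.

99/14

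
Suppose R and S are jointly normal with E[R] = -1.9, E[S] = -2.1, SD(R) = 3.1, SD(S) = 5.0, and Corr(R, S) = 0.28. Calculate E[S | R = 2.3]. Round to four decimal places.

For a bivariate normal, E[S | R=x] = μ_S + ρ·(σ_S/σ_R)·(x − μ_R).
E[S | R=2.3] = -2.1 + (0.28)·(5.0/3.1)·(2.3 − (-1.9)) = -2.1 + (0.45161)·(4.2) = -0.2032.

-0.2032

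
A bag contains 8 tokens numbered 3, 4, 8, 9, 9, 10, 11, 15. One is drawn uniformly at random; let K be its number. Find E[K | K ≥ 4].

66/7

P(K ≥ 4) = 7/8.
Σ over the event: 4·1/8 + 8·1/8 + 9·1/4 + 10·1/8 + 11·1/8 + 15·1/8 = 33/4.
E[K | K ≥ 4] = (33/4) / (7/8) = 66/7.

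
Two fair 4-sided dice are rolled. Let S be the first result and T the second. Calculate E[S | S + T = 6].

Outcomes with S + T = 6: (2,4), (3,3), (4,2), each with probability 1/16.
E[S | S + T = 6] = (2 + 3 + 4) / 3 = 3.

3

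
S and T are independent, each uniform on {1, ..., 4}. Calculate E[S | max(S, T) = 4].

22/7

Outcomes with max(S, T) = 4: (1,4), (2,4), (3,4), (4,1), (4,2), (4,3), (4,4), each with probability 1/16.
E[S | max(S, T) = 4] = (1 + 2 + 3 + 4 + 4 + 4 + 4) / 7 = 22/7.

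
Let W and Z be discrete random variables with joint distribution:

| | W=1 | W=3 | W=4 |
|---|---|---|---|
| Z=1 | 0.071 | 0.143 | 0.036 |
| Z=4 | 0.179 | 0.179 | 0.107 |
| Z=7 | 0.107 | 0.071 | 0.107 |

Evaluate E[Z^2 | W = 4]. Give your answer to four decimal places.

P(W = 4) = 0.250.
Summing Z^2·P(W=x,Z=y) over the conditioning event gives 6.991.
E[Z^2 | W = 4] = (6.991) / (0.250) = 27.9640.

27.9640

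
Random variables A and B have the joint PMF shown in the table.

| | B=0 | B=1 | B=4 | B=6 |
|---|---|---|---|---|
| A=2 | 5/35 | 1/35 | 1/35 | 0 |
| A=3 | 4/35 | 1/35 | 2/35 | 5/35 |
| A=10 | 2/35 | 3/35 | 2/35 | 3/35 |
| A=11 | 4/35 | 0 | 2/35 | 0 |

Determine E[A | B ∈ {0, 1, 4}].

P(B ∈ {0, 1, 4}) = 27/35.
Summing A·P(A=x,B=y) over the conditioning event gives 171/35.
E[A | B ∈ {0, 1, 4}] = (171/35) / (27/35) = 19/3.

19/3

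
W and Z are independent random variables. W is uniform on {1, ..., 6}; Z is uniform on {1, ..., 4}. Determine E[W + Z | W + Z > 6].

8

Outcomes with W + Z > 6: (3,4), (4,3), (4,4), (5,2), (5,3), (5,4), (6,1), (6,2), (6,3), (6,4), each with probability 1/24.
E[W + Z | W + Z > 6] = (7 + 7 + 8 + 7 + 8 + 9 + 7 + 8 + 9 + 10) / 10 = 8.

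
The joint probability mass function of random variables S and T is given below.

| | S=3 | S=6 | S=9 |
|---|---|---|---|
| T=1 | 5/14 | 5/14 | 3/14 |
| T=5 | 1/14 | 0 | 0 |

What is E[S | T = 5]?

P(T = 5) = 1/14.
Σ S·P over the event = 3·(1/14) = 3/14.
E[S | T = 5] = (3/14) / (1/14) = 3.

3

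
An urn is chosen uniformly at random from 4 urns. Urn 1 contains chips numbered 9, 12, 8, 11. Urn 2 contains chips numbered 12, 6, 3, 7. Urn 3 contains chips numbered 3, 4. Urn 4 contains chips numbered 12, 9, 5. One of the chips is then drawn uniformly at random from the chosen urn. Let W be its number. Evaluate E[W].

E[W | urn 1] = (9+12+8+11)/4 = 10.
E[W | urn 2] = (12+6+3+7)/4 = 7.
E[W | urn 3] = (3+4)/2 = 7/2.
E[W | urn 4] = (12+9+5)/3 = 26/3.
By the law of total expectation,
E[W] = (1/4)·(10) + (1/4)·(7) + (1/4)·(7/2) + (1/4)·(26/3) = 175/24.

175/24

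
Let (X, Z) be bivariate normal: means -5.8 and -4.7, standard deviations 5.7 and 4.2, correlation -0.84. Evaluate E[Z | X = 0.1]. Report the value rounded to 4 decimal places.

For a bivariate normal, E[Z | X=x] = μ_Z + ρ·(σ_Z/σ_X)·(x − μ_X).
E[Z | X=0.1] = -4.7 + (-0.84)·(4.2/5.7)·(0.1 − (-5.8)) = -4.7 + (-0.61895)·(5.9) = -8.3518.

-8.3518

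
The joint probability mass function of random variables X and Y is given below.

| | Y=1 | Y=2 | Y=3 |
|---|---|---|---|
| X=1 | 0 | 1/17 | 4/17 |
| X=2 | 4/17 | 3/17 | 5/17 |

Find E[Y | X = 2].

P(X = 2) = 12/17.
Σ Y·P over the event = 1·(4/17) + 2·(3/17) + 3·(5/17) = 25/17.
E[Y | X = 2] = (25/17) / (12/17) = 25/12.

25/12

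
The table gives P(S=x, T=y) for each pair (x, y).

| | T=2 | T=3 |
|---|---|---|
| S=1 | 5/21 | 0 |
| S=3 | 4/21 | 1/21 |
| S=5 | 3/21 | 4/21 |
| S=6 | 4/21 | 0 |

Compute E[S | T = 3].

23/5

P(T = 3) = 5/21.
Σ S·P over the event = 3·(1/21) + 5·(4/21) = 23/21.
E[S | T = 3] = (23/21) / (5/21) = 23/5.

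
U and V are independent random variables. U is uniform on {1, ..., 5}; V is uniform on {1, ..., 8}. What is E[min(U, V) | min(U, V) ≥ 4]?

22/5

Outcomes with min(U, V) ≥ 4: (4,4), (4,5), (4,6), (4,7), (4,8), (5,4), (5,5), (5,6), (5,7), (5,8), each with probability 1/40.
E[min(U, V) | min(U, V) ≥ 4] = (4 + 4 + 4 + 4 + 4 + 4 + 5 + 5 + 5 + 5) / 10 = 22/5.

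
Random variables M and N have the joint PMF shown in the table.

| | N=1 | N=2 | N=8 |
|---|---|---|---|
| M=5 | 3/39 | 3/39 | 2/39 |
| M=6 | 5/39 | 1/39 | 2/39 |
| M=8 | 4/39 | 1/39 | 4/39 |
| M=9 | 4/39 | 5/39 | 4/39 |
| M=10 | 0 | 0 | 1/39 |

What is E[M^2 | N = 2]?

58

P(N = 2) = 10/39.
Summing M^2·P(M=x,N=y) over the conditioning event gives 580/39.
E[M^2 | N = 2] = (580/39) / (10/39) = 58.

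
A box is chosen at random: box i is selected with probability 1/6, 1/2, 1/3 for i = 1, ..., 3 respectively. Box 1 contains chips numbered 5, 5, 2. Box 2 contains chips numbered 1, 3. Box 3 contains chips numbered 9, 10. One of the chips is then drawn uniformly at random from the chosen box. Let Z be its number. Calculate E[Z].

29/6

E[Z | box 1] = (5+5+2)/3 = 4.
E[Z | box 2] = (1+3)/2 = 2.
E[Z | box 3] = (9+10)/2 = 19/2.
By the law of total expectation,
E[Z] = (1/6)·(4) + (1/2)·(2) + (1/3)·(19/2) = 29/6.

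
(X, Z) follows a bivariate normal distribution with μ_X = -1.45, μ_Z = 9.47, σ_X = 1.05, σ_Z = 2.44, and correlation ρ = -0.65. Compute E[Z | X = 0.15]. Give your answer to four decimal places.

For a bivariate normal, E[Z | X=x] = μ_Z + ρ·(σ_Z/σ_X)·(x − μ_X).
E[Z | X=0.15] = 9.47 + (-0.65)·(2.44/1.05)·(0.15 − (-1.45)) = 9.47 + (-1.5105)·(1.6) = 7.0532.

7.0532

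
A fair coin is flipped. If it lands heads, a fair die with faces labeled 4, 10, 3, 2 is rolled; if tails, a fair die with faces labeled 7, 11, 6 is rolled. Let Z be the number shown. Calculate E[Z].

E[Z | heads] = (4+10+3+2)/4 = 19/4.
E[Z | tails] = (7+11+6)/3 = 8.
E[Z] = (1/2)·(19/4) + (1/2)·(8) = 51/8.

51/8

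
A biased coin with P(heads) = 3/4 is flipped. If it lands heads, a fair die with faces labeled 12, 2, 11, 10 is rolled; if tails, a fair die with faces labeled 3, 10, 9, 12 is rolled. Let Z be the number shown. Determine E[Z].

139/16

E[Z | heads] = (12+2+11+10)/4 = 35/4.
E[Z | tails] = (3+10+9+12)/4 = 17/2.
By the law of total expectation,
E[Z] = (3/4)·(35/4) + (1/4)·(17/2) = 139/16.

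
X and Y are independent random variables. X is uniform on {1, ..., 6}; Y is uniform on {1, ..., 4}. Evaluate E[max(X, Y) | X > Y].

32/7

P(X > Y) = 7/12.
Summing max(X,Y)·P(x,y) over outcomes with X > Y gives 8/3.
E[max(X, Y) | X > Y] = (8/3) / (7/12) = 32/7.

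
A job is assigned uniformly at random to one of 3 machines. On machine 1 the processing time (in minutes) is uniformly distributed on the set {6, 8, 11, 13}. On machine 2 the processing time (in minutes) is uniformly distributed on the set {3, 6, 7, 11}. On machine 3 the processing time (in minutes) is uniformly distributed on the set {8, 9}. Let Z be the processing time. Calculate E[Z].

E[Z | machine 1] = (6+8+11+13)/4 = 19/2.
E[Z | machine 2] = (3+6+7+11)/4 = 27/4.
E[Z | machine 3] = (8+9)/2 = 17/2.
E[Z] = (1/3)·(19/2) + (1/3)·(27/4) + (1/3)·(17/2) = 33/4.

33/4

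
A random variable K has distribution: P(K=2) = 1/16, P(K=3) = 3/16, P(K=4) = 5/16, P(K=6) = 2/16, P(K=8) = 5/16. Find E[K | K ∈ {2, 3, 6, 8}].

63/11

P(K ∈ {2, 3, 6, 8}) = 11/16.
Σ over the event: 2·1/16 + 3·3/16 + 6·1/8 + 8·5/16 = 63/16.
E[K | K ∈ {2, 3, 6, 8}] = (63/16) / (11/16) = 63/11.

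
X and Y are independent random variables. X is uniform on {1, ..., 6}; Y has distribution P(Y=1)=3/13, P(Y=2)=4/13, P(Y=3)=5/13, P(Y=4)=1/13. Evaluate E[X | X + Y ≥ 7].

31/6

P(X + Y ≥ 7) = 5/13.
Summing X·P(x,y) over outcomes with X + Y ≥ 7 gives 155/78.
E[X | X + Y ≥ 7] = (155/78) / (5/13) = 31/6.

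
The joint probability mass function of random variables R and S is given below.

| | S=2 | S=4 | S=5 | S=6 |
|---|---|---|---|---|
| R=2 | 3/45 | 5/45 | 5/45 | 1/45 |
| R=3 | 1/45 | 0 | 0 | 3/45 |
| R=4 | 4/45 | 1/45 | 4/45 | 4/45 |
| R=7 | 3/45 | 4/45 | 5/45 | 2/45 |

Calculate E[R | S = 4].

P(S = 4) = 2/9.
Σ R·P over the event = 2·(5/45) + 4·(1/45) + 7·(4/45) = 14/15.
E[R | S = 4] = (14/15) / (2/9) = 21/5.

21/5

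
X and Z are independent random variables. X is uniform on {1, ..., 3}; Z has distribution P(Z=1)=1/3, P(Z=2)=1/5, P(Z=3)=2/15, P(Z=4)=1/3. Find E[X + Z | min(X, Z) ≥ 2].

P(min(X, Z) ≥ 2) = 4/9.
Summing (X+Z)·P(x,y) over outcomes with min(X, Z) ≥ 2 gives 38/15.
E[X + Z | min(X, Z) ≥ 2] = (38/15) / (4/9) = 57/10.

57/10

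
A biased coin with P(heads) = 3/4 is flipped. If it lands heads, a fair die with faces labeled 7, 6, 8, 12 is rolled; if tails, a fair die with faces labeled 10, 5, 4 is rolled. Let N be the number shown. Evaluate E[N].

373/48

E[N | heads] = (7+6+8+12)/4 = 33/4.
E[N | tails] = (10+5+4)/3 = 19/3.
By the law of total expectation,
E[N] = (3/4)·(33/4) + (1/4)·(19/3) = 373/48.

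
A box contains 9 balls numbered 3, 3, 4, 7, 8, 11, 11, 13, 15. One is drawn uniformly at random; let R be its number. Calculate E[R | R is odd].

9

P(R is odd) = 7/9.
Σ over the event: 3·2/9 + 7·1/9 + 11·2/9 + 13·1/9 + 15·1/9 = 7.
E[R | R is odd] = (7) / (7/9) = 9.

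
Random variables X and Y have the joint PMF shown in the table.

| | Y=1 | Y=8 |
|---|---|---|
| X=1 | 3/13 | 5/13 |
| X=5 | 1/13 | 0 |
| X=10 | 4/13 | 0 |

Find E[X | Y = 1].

P(Y = 1) = 8/13.
Σ X·P over the event = 1·(3/13) + 5·(1/13) + 10·(4/13) = 48/13.
E[X | Y = 1] = (48/13) / (8/13) = 6.

6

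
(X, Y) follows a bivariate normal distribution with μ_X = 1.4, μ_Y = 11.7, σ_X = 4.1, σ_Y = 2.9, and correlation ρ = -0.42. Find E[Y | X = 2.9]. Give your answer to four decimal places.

11.2544

For a bivariate normal, E[Y | X=x] = μ_Y + ρ·(σ_Y/σ_X)·(x − μ_X).
E[Y | X=2.9] = 11.7 + (-0.42)·(2.9/4.1)·(2.9 − (1.4)) = 11.7 + (-0.29707)·(1.5) = 11.2544.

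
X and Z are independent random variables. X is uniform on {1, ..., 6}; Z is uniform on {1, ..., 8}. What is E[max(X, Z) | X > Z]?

P(X > Z) = 5/16.
Summing max(X,Z)·P(x,y) over outcomes with X > Z gives 35/24.
E[max(X, Z) | X > Z] = (35/24) / (5/16) = 14/3.

14/3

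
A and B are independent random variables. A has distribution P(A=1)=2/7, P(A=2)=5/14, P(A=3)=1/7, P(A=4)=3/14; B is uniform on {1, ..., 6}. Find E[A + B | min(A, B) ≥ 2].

P(min(A, B) ≥ 2) = 25/42.
Summing (A+B)·P(x,y) over outcomes with min(A, B) ≥ 2 gives 85/21.
E[A + B | min(A, B) ≥ 2] = (85/21) / (25/42) = 34/5.

34/5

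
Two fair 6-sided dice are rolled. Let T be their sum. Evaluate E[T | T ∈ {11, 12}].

P(T ∈ {11, 12}) = 1/12.
Σ over the event: 11·1/18 + 12·1/36 = 17/18.
E[T | T ∈ {11, 12}] = (17/18) / (1/12) = 34/3.

34/3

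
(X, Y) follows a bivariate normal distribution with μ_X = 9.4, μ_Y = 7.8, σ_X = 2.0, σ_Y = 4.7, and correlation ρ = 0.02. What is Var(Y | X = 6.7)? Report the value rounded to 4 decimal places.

22.0812

Var(Y | X=x) = (1 − ρ²)·σ_Y².
Var(Y | X=6.7) = (4.7)²·(1 − (0.02)²) = 22.09·0.9996 = 22.0812.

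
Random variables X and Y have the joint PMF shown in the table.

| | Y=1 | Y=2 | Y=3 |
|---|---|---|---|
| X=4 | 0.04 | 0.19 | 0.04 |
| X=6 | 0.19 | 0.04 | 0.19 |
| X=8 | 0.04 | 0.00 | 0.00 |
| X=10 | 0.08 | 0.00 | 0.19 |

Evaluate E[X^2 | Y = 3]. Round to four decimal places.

P(Y = 3) = 0.42.
Σ X^2·P over the event = 16·(0.04) + 36·(0.19) + 100·(0.19) = 26.48.
E[X^2 | Y = 3] = (26.48) / (0.42) = 63.0476.

63.0476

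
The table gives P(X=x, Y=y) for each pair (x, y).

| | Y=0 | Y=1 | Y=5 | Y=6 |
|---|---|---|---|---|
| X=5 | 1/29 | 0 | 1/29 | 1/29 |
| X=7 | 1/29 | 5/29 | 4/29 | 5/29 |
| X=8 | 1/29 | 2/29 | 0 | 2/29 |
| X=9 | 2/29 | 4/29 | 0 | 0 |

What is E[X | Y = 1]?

87/11

P(Y = 1) = 11/29.
Σ X·P over the event = 7·(5/29) + 8·(2/29) + 9·(4/29) = 3.
E[X | Y = 1] = (3) / (11/29) = 87/11.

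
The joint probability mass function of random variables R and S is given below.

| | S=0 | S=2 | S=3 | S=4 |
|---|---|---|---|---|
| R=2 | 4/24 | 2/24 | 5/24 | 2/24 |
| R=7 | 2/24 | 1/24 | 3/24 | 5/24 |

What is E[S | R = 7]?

31/11

P(R = 7) = 11/24.
Σ S·P over the event = 0·(2/24) + 2·(1/24) + 3·(3/24) + 4·(5/24) = 31/24.
E[S | R = 7] = (31/24) / (11/24) = 31/11.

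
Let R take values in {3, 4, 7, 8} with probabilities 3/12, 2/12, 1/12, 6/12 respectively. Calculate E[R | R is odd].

4

P(R is odd) = 1/3.
Σ over the event: 3·1/4 + 7·1/12 = 4/3.
E[R | R is odd] = (4/3) / (1/3) = 4.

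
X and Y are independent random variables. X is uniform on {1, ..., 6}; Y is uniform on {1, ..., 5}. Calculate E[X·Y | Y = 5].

35/2

Outcomes with Y = 5: (1,5), (2,5), (3,5), (4,5), (5,5), (6,5), each with probability 1/30.
E[X·Y | Y = 5] = (5 + 10 + 15 + 20 + 25 + 30) / 6 = 35/2.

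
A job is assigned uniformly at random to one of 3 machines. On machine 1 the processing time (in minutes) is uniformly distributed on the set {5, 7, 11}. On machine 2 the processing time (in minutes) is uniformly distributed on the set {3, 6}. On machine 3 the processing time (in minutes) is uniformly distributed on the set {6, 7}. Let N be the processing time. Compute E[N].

E[N | machine 1] = (5+7+11)/3 = 23/3.
E[N | machine 2] = (3+6)/2 = 9/2.
E[N | machine 3] = (6+7)/2 = 13/2.
E[N] = (1/3)·(23/3) + (1/3)·(9/2) + (1/3)·(13/2) = 56/9.

56/9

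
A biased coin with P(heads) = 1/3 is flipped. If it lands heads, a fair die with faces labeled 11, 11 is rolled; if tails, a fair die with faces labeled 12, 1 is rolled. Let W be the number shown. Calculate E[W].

E[W | heads] = (11+11)/2 = 11.
E[W | tails] = (12+1)/2 = 13/2.
By the law of total expectation,
E[W] = (1/3)·(11) + (2/3)·(13/2) = 8.

8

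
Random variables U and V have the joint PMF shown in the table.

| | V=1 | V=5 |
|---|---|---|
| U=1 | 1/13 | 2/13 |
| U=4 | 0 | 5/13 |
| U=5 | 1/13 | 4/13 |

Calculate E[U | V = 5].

P(V = 5) = 11/13.
Σ U·P over the event = 1·(2/13) + 4·(5/13) + 5·(4/13) = 42/13.
E[U | V = 5] = (42/13) / (11/13) = 42/11.

42/11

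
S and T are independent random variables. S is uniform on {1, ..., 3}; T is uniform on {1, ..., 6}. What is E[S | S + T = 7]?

P(S + T = 7) = 1/6.
Summing S·P(x,y) over outcomes with S + T = 7 gives 1/3.
E[S | S + T = 7] = (1/3) / (1/6) = 2.

2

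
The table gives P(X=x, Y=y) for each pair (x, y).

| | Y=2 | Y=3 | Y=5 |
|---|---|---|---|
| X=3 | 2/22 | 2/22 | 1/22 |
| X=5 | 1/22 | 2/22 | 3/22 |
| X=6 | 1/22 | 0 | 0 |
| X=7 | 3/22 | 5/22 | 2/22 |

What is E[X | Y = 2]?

P(Y = 2) = 7/22.
Σ X·P over the event = 3·(2/22) + 5·(1/22) + 6·(1/22) + 7·(3/22) = 19/11.
E[X | Y = 2] = (19/11) / (7/22) = 38/7.

38/7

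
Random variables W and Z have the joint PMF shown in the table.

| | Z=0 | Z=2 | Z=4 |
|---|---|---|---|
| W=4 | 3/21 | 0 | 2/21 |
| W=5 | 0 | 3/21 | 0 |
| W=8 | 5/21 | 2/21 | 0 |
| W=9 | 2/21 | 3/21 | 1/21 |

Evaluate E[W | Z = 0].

7

P(Z = 0) = 10/21.
Σ W·P over the event = 4·(3/21) + 8·(5/21) + 9·(2/21) = 10/3.
E[W | Z = 0] = (10/3) / (10/21) = 7.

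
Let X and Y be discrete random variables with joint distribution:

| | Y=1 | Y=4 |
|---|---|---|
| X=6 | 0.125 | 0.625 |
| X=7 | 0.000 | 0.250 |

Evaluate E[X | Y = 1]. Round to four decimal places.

6.0000

P(Y = 1) = 0.125.
Σ X·P over the event = 6·(0.125) = 0.750.
E[X | Y = 1] = (0.750) / (0.125) = 6.0000.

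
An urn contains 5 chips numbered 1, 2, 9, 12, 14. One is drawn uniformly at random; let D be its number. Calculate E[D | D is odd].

P(D is odd) = 2/5.
Σ over the event: 1·1/5 + 9·1/5 = 2.
E[D | D is odd] = (2) / (2/5) = 5.

5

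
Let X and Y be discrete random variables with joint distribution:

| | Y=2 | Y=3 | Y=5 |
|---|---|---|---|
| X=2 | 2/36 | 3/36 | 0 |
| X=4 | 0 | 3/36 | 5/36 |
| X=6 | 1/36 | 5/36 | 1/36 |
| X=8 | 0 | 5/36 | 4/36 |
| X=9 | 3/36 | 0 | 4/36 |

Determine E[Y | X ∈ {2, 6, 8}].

P(X ∈ {2, 6, 8}) = 7/12.
Σ Y·P over the event = 2·(2/36) + 3·(3/36) + 2·(1/36) + 3·(5/36) + 5·(1/36) + 3·(5/36) + 5·(4/36) = 35/18.
E[Y | X ∈ {2, 6, 8}] = (35/18) / (7/12) = 10/3.

10/3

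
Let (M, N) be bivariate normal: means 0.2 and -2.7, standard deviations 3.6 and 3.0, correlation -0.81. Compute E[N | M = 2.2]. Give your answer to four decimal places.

For a bivariate normal, E[N | M=x] = μ_N + ρ·(σ_N/σ_M)·(x − μ_M).
E[N | M=2.2] = -2.7 + (-0.81)·(3.0/3.6)·(2.2 − (0.2)) = -2.7 + (-0.675)·(2) = -4.0500.

-4.0500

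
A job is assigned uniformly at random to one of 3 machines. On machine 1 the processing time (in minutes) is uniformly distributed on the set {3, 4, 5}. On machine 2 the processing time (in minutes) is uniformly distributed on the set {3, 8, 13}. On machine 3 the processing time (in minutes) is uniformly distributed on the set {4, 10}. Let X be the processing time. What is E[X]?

E[X | machine 1] = (3+4+5)/3 = 4.
E[X | machine 2] = (3+8+13)/3 = 8.
E[X | machine 3] = (4+10)/2 = 7.
E[X] = (1/3)·(4) + (1/3)·(8) + (1/3)·(7) = 19/3.

19/3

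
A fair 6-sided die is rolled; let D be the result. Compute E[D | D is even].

4

Given D is even, D is equally likely to be any of {2, 4, 6}.
E[D | D is even] = (2 + 4 + 6) / 3 = 4.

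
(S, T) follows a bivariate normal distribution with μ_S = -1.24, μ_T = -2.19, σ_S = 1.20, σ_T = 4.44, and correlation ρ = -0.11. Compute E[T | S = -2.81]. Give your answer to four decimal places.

-1.5510

The regression of T on S has slope ρ·σ_T/σ_S and passes through (μ_S, μ_T).
E[T | S=-2.81] = -2.19 + (-0.11)·(4.44/1.20)·(-2.81 − (-1.24)) = -2.19 + (-0.407)·(-1.57) = -1.5510.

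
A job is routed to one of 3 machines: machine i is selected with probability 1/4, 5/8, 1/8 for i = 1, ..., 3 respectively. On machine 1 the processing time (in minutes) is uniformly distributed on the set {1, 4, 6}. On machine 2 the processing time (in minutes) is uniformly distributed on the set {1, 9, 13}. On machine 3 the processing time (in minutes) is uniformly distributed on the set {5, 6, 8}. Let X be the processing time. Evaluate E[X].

13/2

E[X | machine 1] = (1+4+6)/3 = 11/3.
E[X | machine 2] = (1+9+13)/3 = 23/3.
E[X | machine 3] = (5+6+8)/3 = 19/3.
E[X] = (1/4)·(11/3) + (5/8)·(23/3) + (1/8)·(19/3) = 13/2.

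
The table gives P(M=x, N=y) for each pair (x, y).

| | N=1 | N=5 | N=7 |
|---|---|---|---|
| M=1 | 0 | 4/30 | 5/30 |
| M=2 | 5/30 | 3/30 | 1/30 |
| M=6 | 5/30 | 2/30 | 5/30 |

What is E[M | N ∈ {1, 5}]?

P(N ∈ {1, 5}) = 19/30.
Σ M·P over the event = 1·(4/30) + 2·(5/30) + 2·(3/30) + 6·(5/30) + 6·(2/30) = 31/15.
E[M | N ∈ {1, 5}] = (31/15) / (19/30) = 62/19.

62/19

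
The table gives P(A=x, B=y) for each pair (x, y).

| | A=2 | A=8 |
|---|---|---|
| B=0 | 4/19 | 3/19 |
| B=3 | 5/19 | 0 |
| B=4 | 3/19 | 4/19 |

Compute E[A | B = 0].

32/7

P(B = 0) = 7/19.
Σ A·P over the event = 2·(4/19) + 8·(3/19) = 32/19.
E[A | B = 0] = (32/19) / (7/19) = 32/7.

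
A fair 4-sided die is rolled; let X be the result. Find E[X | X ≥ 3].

Given X ≥ 3, X is equally likely to be any of {3, 4}.
E[X | X ≥ 3] = (3 + 4) / 2 = 7/2.

7/2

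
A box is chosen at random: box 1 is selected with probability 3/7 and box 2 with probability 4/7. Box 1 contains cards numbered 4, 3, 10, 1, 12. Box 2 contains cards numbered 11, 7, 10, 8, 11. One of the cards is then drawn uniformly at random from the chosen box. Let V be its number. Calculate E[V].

278/35

E[V | box 1] = (4+3+10+1+12)/5 = 6.
E[V | box 2] = (11+7+10+8+11)/5 = 47/5.
E[V] = (3/7)·(6) + (4/7)·(47/5) = 278/35.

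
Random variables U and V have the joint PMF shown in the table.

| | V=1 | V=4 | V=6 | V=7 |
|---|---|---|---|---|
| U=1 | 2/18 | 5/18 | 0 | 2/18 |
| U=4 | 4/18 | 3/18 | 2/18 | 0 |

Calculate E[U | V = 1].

P(V = 1) = 1/3.
Σ U·P over the event = 1·(2/18) + 4·(4/18) = 1.
E[U | V = 1] = (1) / (1/3) = 3.

3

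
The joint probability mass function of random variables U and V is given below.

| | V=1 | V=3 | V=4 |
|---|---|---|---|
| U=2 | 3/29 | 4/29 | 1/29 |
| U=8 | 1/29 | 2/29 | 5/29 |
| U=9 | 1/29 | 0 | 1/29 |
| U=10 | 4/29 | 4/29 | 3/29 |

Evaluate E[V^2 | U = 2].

55/8

P(U = 2) = 8/29.
Σ V^2·P over the event = 1·(3/29) + 9·(4/29) + 16·(1/29) = 55/29.
E[V^2 | U = 2] = (55/29) / (8/29) = 55/8.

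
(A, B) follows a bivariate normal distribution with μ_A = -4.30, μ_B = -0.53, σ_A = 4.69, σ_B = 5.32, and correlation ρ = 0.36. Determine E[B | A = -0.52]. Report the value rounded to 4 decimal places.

1.0136

For a bivariate normal, E[B | A=x] = μ_B + ρ·(σ_B/σ_A)·(x − μ_A).
E[B | A=-0.52] = -0.53 + (0.36)·(5.32/4.69)·(-0.52 − (-4.30)) = -0.53 + (0.40836)·(3.78) = 1.0136.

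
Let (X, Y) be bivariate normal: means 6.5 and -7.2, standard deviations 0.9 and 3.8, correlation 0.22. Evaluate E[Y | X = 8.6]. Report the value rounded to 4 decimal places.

E[Y | X=x] = μ_Y + ρ(σ_Y/σ_X)(x − μ_X) for jointly normal variables.
E[Y | X=8.6] = -7.2 + (0.22)·(3.8/0.9)·(8.6 − (6.5)) = -7.2 + (0.92889)·(2.1) = -5.2493.

-5.2493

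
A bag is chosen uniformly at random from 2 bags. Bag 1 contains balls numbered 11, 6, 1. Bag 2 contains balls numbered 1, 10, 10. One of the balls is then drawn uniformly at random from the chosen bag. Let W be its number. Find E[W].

13/2

E[W | bag 1] = (11+6+1)/3 = 6.
E[W | bag 2] = (1+10+10)/3 = 7.
E[W] = (1/2)·(6) + (1/2)·(7) = 13/2.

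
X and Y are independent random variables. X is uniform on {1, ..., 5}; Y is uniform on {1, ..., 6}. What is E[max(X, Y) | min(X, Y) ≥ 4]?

31/6

P(min(X, Y) ≥ 4) = 1/5.
Summing max(X,Y)·P(x,y) over outcomes with min(X, Y) ≥ 4 gives 31/30.
E[max(X, Y) | min(X, Y) ≥ 4] = (31/30) / (1/5) = 31/6.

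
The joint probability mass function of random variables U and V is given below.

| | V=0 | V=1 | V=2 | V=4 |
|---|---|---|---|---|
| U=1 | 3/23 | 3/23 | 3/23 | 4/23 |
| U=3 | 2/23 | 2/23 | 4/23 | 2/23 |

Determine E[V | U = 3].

9/5

P(U = 3) = 10/23.
Σ V·P over the event = 0·(2/23) + 1·(2/23) + 2·(4/23) + 4·(2/23) = 18/23.
E[V | U = 3] = (18/23) / (10/23) = 9/5.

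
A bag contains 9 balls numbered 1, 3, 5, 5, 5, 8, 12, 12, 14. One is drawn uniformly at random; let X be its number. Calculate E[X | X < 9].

9/2

P(X < 9) = 2/3.
Σ over the event: 1·1/9 + 3·1/9 + 5·1/3 + 8·1/9 = 3.
E[X | X < 9] = (3) / (2/3) = 9/2.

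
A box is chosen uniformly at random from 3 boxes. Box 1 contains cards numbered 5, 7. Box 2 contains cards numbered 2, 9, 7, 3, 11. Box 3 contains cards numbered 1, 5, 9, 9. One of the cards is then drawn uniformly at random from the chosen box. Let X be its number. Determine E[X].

E[X | box 1] = (5+7)/2 = 6.
E[X | box 2] = (2+9+7+3+11)/5 = 32/5.
E[X | box 3] = (1+5+9+9)/4 = 6.
By the law of total expectation,
E[X] = (1/3)·(6) + (1/3)·(32/5) + (1/3)·(6) = 92/15.

92/15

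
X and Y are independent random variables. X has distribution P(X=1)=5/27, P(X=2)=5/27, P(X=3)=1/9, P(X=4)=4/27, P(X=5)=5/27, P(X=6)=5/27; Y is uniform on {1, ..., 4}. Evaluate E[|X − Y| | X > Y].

158/63

P(X > Y) = 7/12.
Summing |X−Y|·P(x,y) over outcomes with X > Y gives 79/54.
E[|X − Y| | X > Y] = (79/54) / (7/12) = 158/63.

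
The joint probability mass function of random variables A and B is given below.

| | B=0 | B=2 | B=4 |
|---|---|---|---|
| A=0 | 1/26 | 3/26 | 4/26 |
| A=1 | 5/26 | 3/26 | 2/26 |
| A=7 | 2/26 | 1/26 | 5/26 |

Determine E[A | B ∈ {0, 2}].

P(B ∈ {0, 2}) = 15/26.
Σ A·P over the event = 0·(1/26) + 0·(3/26) + 1·(5/26) + 1·(3/26) + 7·(2/26) + 7·(1/26) = 29/26.
E[A | B ∈ {0, 2}] = (29/26) / (15/26) = 29/15.

29/15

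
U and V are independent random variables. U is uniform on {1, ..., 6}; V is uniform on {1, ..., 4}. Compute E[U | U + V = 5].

5/2

Outcomes with U + V = 5: (1,4), (2,3), (3,2), (4,1), each with probability 1/24.
E[U | U + V = 5] = (1 + 2 + 3 + 4) / 4 = 5/2.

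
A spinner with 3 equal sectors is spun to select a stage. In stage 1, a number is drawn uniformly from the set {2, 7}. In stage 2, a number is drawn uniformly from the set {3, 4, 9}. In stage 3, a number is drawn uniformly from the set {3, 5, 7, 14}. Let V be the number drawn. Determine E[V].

205/36

E[V | stage 1] = (2+7)/2 = 9/2.
E[V | stage 2] = (3+4+9)/3 = 16/3.
E[V | stage 3] = (3+5+7+14)/4 = 29/4.
By the law of total expectation,
E[V] = (1/3)·(9/2) + (1/3)·(16/3) + (1/3)·(29/4) = 205/36.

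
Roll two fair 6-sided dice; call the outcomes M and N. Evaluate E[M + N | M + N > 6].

P(M + N > 6) = 7/12.
Summing (M+N)·P(x,y) over outcomes with M + N > 6 gives 91/18.
E[M + N | M + N > 6] = (91/18) / (7/12) = 26/3.

26/3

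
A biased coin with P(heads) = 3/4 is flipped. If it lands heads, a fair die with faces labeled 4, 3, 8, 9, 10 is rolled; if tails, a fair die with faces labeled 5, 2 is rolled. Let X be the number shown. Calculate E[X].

239/40

E[X | heads] = (4+3+8+9+10)/5 = 34/5.
E[X | tails] = (5+2)/2 = 7/2.
E[X] = (3/4)·(34/5) + (1/4)·(7/2) = 239/40.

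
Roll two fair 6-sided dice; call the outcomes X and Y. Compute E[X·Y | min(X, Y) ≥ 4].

Outcomes with min(X, Y) ≥ 4: (4,4), (4,5), (4,6), (5,4), (5,5), (5,6), (6,4), (6,5), (6,6), each with probability 1/36.
E[X·Y | min(X, Y) ≥ 4] = (16 + 20 + 24 + 20 + 25 + 30 + 24 + 30 + 36) / 9 = 25.

25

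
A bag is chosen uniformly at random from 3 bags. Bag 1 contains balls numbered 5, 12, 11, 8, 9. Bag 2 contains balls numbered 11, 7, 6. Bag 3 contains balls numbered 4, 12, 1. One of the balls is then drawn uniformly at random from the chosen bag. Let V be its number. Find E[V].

68/9

E[V | bag 1] = (5+12+11+8+9)/5 = 9.
E[V | bag 2] = (11+7+6)/3 = 8.
E[V | bag 3] = (4+12+1)/3 = 17/3.
By the law of total expectation,
E[V] = (1/3)·(9) + (1/3)·(8) + (1/3)·(17/3) = 68/9.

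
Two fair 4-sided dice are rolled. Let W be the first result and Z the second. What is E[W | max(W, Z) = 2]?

5/3

Outcomes with max(W, Z) = 2: (1,2), (2,1), (2,2), each with probability 1/16.
E[W | max(W, Z) = 2] = (1 + 2 + 2) / 3 = 5/3.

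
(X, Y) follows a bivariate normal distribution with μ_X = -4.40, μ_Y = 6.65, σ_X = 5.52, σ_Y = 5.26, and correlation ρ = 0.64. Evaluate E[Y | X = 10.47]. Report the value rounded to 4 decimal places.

For a bivariate normal, E[Y | X=x] = μ_Y + ρ·(σ_Y/σ_X)·(x − μ_X).
E[Y | X=10.47] = 6.65 + (0.64)·(5.26/5.52)·(10.47 − (-4.40)) = 6.65 + (0.609855)·(14.87) = 15.7185.

15.7185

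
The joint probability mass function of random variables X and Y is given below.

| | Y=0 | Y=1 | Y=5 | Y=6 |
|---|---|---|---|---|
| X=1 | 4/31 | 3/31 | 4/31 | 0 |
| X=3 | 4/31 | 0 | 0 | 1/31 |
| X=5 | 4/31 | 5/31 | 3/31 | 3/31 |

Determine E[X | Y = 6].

P(Y = 6) = 4/31.
Summing X·P(X=x,Y=y) over the conditioning event gives 18/31.
E[X | Y = 6] = (18/31) / (4/31) = 9/2.

9/2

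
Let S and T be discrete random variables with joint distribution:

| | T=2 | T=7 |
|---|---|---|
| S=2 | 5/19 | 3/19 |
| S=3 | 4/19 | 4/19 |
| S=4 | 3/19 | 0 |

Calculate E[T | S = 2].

P(S = 2) = 8/19.
Σ T·P over the event = 2·(5/19) + 7·(3/19) = 31/19.
E[T | S = 2] = (31/19) / (8/19) = 31/8.

31/8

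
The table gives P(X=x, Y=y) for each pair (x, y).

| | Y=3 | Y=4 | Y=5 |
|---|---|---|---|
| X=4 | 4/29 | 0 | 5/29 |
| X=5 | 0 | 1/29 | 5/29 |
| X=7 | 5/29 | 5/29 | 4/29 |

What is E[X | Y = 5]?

P(Y = 5) = 14/29.
Summing X·P(X=x,Y=y) over the conditioning event gives 73/29.
E[X | Y = 5] = (73/29) / (14/29) = 73/14.

73/14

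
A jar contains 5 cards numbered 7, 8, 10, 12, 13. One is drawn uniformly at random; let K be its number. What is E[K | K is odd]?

P(K is odd) = 2/5.
Σ over the event: 7·1/5 + 13·1/5 = 4.
E[K | K is odd] = (4) / (2/5) = 10.

10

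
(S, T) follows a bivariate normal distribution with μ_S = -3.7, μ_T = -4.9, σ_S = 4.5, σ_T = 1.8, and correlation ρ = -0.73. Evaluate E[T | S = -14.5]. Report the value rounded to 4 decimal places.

E[T | S=x] = μ_T + ρ(σ_T/σ_S)(x − μ_S) for jointly normal variables.
E[T | S=-14.5] = -4.9 + (-0.73)·(1.8/4.5)·(-14.5 − (-3.7)) = -4.9 + (-0.292)·(-10.8) = -1.7464.

-1.7464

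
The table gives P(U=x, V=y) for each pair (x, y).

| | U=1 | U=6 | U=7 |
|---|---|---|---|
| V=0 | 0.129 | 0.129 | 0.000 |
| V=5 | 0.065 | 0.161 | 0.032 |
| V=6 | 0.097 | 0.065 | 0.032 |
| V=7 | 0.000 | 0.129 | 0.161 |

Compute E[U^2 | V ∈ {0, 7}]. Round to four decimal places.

31.5803

P(V ∈ {0, 7}) = 0.548.
Σ U^2·P over the event = 1·(0.129) + 36·(0.129) + 36·(0.129) + 49·(0.161) = 17.306.
E[U^2 | V ∈ {0, 7}] = (17.306) / (0.548) = 31.5803.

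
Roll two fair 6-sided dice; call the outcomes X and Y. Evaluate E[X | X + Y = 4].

Outcomes with X + Y = 4: (1,3), (2,2), (3,1), each with probability 1/36.
E[X | X + Y = 4] = (1 + 2 + 3) / 3 = 2.

2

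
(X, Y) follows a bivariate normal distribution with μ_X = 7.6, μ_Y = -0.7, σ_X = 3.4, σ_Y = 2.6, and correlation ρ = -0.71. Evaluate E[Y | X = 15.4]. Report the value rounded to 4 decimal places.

E[Y | X=x] = μ_Y + ρ(σ_Y/σ_X)(x − μ_X) for jointly normal variables.
E[Y | X=15.4] = -0.7 + (-0.71)·(2.6/3.4)·(15.4 − (7.6)) = -0.7 + (-0.54294)·(7.8) = -4.9349.

-4.9349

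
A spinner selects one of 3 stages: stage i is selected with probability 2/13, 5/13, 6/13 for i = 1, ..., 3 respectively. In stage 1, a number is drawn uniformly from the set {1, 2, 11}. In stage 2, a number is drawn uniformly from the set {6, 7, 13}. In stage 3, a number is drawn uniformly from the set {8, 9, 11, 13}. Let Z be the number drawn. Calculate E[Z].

685/78

E[Z | stage 1] = (1+2+11)/3 = 14/3.
E[Z | stage 2] = (6+7+13)/3 = 26/3.
E[Z | stage 3] = (8+9+11+13)/4 = 41/4.
E[Z] = (2/13)·(14/3) + (5/13)·(26/3) + (6/13)·(41/4) = 685/78.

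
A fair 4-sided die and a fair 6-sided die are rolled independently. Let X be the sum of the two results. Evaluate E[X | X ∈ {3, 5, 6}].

5

P(X ∈ {3, 5, 6}) = 5/12.
Σ over the event: 3·1/12 + 5·1/6 + 6·1/6 = 25/12.
E[X | X ∈ {3, 5, 6}] = (25/12) / (5/12) = 5.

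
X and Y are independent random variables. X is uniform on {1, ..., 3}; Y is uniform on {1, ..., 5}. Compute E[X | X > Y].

8/3

P(X > Y) = 1/5.
Summing X·P(x,y) over outcomes with X > Y gives 8/15.
E[X | X > Y] = (8/15) / (1/5) = 8/3.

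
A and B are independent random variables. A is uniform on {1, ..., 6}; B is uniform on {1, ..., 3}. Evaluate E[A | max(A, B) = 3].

12/5

P(max(A, B) = 3) = 5/18.
Summing A·P(x,y) over outcomes with max(A, B) = 3 gives 2/3.
E[A | max(A, B) = 3] = (2/3) / (5/18) = 12/5.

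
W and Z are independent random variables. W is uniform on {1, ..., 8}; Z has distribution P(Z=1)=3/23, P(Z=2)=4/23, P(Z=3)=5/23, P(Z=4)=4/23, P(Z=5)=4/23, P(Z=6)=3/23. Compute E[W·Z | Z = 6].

27

P(Z = 6) = 3/23.
Summing WZ·P(x,y) over outcomes with Z = 6 gives 81/23.
E[W·Z | Z = 6] = (81/23) / (3/23) = 27.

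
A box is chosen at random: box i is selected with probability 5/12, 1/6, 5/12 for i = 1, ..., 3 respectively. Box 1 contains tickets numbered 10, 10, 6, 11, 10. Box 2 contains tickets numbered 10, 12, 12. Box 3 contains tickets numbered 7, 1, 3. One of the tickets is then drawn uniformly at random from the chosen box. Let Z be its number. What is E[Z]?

E[Z | box 1] = (10+10+6+11+10)/5 = 47/5.
E[Z | box 2] = (10+12+12)/3 = 34/3.
E[Z | box 3] = (7+1+3)/3 = 11/3.
By the law of total expectation,
E[Z] = (5/12)·(47/5) + (1/6)·(34/3) + (5/12)·(11/3) = 22/3.

22/3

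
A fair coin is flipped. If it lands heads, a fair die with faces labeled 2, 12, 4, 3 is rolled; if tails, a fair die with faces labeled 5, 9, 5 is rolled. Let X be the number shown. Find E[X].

139/24

E[X | heads] = (2+12+4+3)/4 = 21/4.
E[X | tails] = (5+9+5)/3 = 19/3.
E[X] = (1/2)·(21/4) + (1/2)·(19/3) = 139/24.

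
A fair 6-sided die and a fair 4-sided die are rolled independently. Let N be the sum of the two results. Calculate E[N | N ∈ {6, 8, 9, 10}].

P(N ∈ {6, 8, 9, 10}) = 5/12.
Σ over the event: 6·1/6 + 8·1/8 + 9·1/12 + 10·1/24 = 19/6.
E[N | N ∈ {6, 8, 9, 10}] = (19/6) / (5/12) = 38/5.

38/5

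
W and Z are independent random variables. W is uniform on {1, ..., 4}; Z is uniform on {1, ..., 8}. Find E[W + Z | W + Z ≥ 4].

P(W + Z ≥ 4) = 29/32.
Summing (W+Z)·P(x,y) over outcomes with W + Z ≥ 4 gives 27/4.
E[W + Z | W + Z ≥ 4] = (27/4) / (29/32) = 216/29.

216/29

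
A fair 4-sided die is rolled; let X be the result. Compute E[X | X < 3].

3/2

Given X < 3, X is equally likely to be any of {1, 2}.
E[X | X < 3] = (1 + 2) / 2 = 3/2.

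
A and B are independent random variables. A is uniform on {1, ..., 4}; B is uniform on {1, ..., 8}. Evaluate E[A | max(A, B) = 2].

P(max(A, B) = 2) = 3/32.
Summing A·P(x,y) over outcomes with max(A, B) = 2 gives 5/32.
E[A | max(A, B) = 2] = (5/32) / (3/32) = 5/3.

5/3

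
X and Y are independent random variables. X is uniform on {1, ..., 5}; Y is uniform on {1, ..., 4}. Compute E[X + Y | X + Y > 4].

45/7

P(X + Y > 4) = 7/10.
Summing (X+Y)·P(x,y) over outcomes with X + Y > 4 gives 9/2.
E[X + Y | X + Y > 4] = (9/2) / (7/10) = 45/7.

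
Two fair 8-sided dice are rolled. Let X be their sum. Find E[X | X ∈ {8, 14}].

49/5

P(X ∈ {8, 14}) = 5/32.
Σ over the event: 8·7/64 + 14·3/64 = 49/32.
E[X | X ∈ {8, 14}] = (49/32) / (5/32) = 49/5.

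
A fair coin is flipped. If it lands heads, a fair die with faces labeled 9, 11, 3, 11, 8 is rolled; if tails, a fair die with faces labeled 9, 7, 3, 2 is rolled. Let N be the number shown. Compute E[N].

273/40

E[N | heads] = (9+11+3+11+8)/5 = 42/5.
E[N | tails] = (9+7+3+2)/4 = 21/4.
E[N] = (1/2)·(42/5) + (1/2)·(21/4) = 273/40.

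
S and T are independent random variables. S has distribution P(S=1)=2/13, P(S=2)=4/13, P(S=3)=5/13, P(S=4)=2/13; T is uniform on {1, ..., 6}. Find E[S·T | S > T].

101/20

P(S > T) = 10/39.
Summing ST·P(x,y) over outcomes with S > T gives 101/78.
E[S·T | S > T] = (101/78) / (10/39) = 101/20.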